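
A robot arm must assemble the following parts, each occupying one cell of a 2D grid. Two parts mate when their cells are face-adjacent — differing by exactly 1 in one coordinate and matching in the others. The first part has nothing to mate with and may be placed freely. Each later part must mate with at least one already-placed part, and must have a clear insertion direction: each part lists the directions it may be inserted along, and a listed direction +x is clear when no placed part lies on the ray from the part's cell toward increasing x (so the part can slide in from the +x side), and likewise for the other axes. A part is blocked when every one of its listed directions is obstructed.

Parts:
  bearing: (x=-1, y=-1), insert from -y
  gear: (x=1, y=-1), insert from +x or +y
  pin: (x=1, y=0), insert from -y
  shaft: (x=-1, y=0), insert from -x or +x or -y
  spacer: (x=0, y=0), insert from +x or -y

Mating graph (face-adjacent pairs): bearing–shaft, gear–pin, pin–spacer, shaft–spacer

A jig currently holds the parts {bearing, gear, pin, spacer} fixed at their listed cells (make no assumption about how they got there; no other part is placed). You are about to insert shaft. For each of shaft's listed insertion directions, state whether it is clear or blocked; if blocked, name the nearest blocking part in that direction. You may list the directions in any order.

+x: blocked by spacer; -x: clear; -y: blocked by bearing

-x: ray from shaft(-1, 0) has no placed part ⇒ clear
+x: nearest on ray is spacer@(0, 0) ⇒ blocked
-y: nearest on ray is bearing@(-1, -1) ⇒ blocked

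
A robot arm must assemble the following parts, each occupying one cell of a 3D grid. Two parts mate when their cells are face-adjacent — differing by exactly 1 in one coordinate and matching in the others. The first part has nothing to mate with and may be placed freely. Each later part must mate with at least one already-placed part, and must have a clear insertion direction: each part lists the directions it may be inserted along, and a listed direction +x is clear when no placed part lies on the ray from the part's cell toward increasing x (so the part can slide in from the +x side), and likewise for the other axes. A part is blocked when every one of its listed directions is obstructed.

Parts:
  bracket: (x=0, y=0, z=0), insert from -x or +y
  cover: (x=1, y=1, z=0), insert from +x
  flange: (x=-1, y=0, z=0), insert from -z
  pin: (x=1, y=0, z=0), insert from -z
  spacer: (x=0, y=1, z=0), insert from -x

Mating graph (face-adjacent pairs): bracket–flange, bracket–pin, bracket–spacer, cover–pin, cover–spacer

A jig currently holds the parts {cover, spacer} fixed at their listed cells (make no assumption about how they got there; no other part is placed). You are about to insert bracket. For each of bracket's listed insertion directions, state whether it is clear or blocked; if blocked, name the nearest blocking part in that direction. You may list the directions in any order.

+y: blocked by spacer; -x: clear

-x: ray from bracket(0, 0, 0) has no placed part ⇒ clear
+y: nearest on ray is spacer@(0, 1, 0) ⇒ blocked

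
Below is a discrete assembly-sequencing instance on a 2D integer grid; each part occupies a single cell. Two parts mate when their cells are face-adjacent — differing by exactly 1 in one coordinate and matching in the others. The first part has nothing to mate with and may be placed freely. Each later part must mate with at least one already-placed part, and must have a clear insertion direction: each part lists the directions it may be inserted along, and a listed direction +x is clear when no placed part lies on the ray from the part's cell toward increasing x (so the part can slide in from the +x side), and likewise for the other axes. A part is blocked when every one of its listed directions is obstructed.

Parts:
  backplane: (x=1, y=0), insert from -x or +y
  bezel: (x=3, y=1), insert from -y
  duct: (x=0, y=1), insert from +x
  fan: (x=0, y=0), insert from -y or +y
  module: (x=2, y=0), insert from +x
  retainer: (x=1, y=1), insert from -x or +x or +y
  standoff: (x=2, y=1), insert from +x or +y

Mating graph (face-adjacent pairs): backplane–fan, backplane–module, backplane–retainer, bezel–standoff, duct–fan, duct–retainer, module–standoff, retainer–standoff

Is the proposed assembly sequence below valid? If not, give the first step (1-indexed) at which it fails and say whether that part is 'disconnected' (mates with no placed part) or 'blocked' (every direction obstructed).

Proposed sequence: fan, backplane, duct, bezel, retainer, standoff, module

Invalid at step 4 (disconnected)

1. fan@(0, 0) [-y clear] — {fan}
2. backplane@(1, 0) [+y clear] — {backplane, fan}
3. duct@(0, 1) [+x clear] — {backplane, duct, fan}
4. bezel@(3, 1) — no placed neighbour ⇒ disconnected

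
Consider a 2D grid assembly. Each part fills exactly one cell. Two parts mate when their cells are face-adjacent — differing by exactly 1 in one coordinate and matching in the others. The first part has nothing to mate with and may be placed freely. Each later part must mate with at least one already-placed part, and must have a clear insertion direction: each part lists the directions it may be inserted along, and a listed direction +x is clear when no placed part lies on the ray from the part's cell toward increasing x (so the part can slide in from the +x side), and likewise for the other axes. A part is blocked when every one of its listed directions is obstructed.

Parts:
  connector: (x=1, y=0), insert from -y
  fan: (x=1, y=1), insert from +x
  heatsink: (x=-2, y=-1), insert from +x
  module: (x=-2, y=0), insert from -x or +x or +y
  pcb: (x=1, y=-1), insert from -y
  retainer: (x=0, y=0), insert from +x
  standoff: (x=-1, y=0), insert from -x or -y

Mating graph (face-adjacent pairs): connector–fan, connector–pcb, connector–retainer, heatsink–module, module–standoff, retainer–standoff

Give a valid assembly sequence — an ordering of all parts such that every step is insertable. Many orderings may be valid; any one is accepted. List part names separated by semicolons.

1. retainer@(0, 0) [+x clear] — {retainer}
2. connector@(1, 0) [-y clear] — {connector, retainer}
3. fan@(1, 1) [+x clear] — {connector, fan, retainer}
4. standoff@(-1, 0) [-x clear] — {connector, fan, retainer, standoff}
5. module@(-2, 0) [-x clear] — {connector, fan, module, retainer, standoff}
6. heatsink@(-2, -1) [+x clear] — {connector, fan, heatsink, module, retainer, standoff}
7. pcb@(1, -1) [-y clear] — {connector, fan, heatsink, module, pcb, retainer, standoff}

retainer; connector; fan; standoff; module; heatsink; pcb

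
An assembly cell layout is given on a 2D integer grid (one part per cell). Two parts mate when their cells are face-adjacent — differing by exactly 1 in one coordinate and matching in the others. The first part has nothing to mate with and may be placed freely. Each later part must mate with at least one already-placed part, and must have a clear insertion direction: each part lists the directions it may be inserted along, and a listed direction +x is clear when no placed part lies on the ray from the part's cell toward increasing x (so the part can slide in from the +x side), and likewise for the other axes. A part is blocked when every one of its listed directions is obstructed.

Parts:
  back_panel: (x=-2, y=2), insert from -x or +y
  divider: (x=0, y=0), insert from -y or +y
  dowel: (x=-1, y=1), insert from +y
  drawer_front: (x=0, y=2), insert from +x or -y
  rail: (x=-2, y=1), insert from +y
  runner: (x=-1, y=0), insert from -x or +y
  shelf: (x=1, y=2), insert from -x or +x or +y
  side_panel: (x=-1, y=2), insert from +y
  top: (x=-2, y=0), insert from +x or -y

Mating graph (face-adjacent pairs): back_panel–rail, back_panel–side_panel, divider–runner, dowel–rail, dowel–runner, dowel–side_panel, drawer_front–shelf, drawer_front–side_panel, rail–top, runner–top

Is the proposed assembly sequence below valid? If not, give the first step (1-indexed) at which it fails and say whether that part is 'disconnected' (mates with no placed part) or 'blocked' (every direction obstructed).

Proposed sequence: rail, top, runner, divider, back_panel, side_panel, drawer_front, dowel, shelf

Invalid at step 8 (blocked)

1. rail@(-2, 1) [+y clear] — {rail}
2. top@(-2, 0) [+x clear] — {rail, top}
3. runner@(-1, 0) [+y clear] — {rail, runner, top}
4. divider@(0, 0) [-y clear] — {divider, rail, runner, top}
5. back_panel@(-2, 2) [-x clear] — {back_panel, divider, rail, runner, top}
6. side_panel@(-1, 2) [+y clear] — {back_panel, divider, rail, runner, side_panel, top}
7. drawer_front@(0, 2) [+x clear] — {back_panel, divider, drawer_front, rail, runner, side_panel, top}
8. dowel@(-1, 1) — +y all obstructed ⇒ blocked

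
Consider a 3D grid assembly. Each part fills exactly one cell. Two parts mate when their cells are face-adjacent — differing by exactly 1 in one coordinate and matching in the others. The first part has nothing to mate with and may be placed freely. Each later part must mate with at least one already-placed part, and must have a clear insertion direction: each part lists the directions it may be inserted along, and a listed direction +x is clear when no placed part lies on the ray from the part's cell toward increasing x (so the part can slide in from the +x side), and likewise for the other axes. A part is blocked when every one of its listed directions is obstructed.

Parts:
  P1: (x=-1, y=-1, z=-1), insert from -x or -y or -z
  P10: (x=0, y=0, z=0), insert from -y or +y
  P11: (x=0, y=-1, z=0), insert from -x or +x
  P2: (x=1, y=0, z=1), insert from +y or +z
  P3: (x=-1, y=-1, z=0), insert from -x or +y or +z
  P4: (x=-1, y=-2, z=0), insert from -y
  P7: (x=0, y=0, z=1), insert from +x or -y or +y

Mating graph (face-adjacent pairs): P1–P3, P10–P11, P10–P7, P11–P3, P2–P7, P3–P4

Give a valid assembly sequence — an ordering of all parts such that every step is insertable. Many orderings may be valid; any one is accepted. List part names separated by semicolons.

1. P10@(0, 0, 0) [-y clear] — {P10}
2. P7@(0, 0, 1) [+x clear] — {P10, P7}
3. P2@(1, 0, 1) [+y clear] — {P10, P2, P7}
4. P11@(0, -1, 0) [-x clear] — {P10, P11, P2, P7}
5. P3@(-1, -1, 0) [-x clear] — {P10, P11, P2, P3, P7}
6. P1@(-1, -1, -1) [-x clear] — {P1, P10, P11, P2, P3, P7}
7. P4@(-1, -2, 0) [-y clear] — {P1, P10, P11, P2, P3, P4, P7}

P10; P7; P2; P11; P3; P1; P4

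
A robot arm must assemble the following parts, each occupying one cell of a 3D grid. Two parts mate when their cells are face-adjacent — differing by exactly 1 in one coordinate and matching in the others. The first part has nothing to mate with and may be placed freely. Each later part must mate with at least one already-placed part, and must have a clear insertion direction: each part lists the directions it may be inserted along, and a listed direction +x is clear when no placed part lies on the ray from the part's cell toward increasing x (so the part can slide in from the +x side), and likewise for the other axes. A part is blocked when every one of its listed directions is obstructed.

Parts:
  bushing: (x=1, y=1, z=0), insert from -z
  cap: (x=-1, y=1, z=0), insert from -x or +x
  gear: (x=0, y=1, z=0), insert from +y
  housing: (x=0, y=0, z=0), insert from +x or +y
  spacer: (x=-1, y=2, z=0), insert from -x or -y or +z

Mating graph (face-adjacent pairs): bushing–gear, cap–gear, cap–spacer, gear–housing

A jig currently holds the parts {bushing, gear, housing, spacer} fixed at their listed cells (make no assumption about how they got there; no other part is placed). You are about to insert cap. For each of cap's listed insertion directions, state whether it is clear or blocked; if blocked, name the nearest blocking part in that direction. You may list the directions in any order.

-x: ray from cap(-1, 1, 0) has no placed part ⇒ clear
+x: nearest on ray is gear@(0, 1, 0) ⇒ blocked

+x: blocked by gear; -x: clear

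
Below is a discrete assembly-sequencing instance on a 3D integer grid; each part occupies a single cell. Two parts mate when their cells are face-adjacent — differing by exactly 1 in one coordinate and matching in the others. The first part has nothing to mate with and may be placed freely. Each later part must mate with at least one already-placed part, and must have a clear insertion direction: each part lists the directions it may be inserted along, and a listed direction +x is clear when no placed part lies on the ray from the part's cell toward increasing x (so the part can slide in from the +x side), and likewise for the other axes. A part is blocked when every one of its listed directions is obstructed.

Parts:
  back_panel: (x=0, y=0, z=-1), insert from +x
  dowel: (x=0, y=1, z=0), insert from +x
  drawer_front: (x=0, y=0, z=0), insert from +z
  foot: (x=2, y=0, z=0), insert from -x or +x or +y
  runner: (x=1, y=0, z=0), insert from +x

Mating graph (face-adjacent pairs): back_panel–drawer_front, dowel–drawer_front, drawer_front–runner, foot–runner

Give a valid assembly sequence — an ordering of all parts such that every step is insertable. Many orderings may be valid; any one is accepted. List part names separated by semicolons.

dowel; drawer_front; runner; foot; back_panel

1. dowel@(0, 1, 0) [+x clear] — {dowel}
2. drawer_front@(0, 0, 0) [+z clear] — {dowel, drawer_front}
3. runner@(1, 0, 0) [+x clear] — {dowel, drawer_front, runner}
4. foot@(2, 0, 0) [+x clear] — {dowel, drawer_front, foot, runner}
5. back_panel@(0, 0, -1) [+x clear] — {back_panel, dowel, drawer_front, foot, runner}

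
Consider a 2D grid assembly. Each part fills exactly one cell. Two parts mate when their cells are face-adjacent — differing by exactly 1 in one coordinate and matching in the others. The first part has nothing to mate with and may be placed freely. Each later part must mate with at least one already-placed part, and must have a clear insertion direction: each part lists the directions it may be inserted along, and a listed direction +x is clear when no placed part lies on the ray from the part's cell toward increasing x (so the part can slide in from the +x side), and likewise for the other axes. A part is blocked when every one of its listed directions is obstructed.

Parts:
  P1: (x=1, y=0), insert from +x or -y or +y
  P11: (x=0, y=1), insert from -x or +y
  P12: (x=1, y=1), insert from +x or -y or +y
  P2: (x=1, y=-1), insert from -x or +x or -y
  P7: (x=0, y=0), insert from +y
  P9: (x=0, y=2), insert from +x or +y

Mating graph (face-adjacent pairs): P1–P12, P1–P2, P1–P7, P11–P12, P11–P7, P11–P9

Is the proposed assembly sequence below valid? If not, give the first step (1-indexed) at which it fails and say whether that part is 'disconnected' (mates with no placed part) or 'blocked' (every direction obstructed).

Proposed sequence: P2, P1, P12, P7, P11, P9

Valid

1. P2@(1, -1) [-x clear] — {P2}
2. P1@(1, 0) [+x clear] — {P1, P2}
3. P12@(1, 1) [+x clear] — {P1, P12, P2}
4. P7@(0, 0) [+y clear] — {P1, P12, P2, P7}
5. P11@(0, 1) [-x clear] — {P1, P11, P12, P2, P7}
6. P9@(0, 2) [+x clear] — {P1, P11, P12, P2, P7, P9}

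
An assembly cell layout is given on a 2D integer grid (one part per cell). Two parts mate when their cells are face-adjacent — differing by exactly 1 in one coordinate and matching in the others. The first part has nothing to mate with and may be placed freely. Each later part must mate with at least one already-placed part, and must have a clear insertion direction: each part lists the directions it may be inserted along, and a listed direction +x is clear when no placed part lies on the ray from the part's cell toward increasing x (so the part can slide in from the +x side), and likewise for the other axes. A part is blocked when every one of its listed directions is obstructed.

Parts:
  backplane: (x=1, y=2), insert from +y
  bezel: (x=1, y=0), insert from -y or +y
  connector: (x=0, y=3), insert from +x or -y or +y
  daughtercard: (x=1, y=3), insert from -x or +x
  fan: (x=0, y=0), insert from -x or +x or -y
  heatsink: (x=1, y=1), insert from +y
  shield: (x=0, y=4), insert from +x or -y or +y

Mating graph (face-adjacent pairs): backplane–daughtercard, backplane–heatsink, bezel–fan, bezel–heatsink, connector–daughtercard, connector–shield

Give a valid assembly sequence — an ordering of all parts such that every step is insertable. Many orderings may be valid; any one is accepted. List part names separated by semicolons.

fan; bezel; heatsink; backplane; daughtercard; connector; shield

1. fan@(0, 0) [-x clear] — {fan}
2. bezel@(1, 0) [-y clear] — {bezel, fan}
3. heatsink@(1, 1) [+y clear] — {bezel, fan, heatsink}
4. backplane@(1, 2) [+y clear] — {backplane, bezel, fan, heatsink}
5. daughtercard@(1, 3) [-x clear] — {backplane, bezel, daughtercard, fan, heatsink}
6. connector@(0, 3) [+y clear] — {backplane, bezel, connector, daughtercard, fan, heatsink}
7. shield@(0, 4) [+x clear] — {backplane, bezel, connector, daughtercard, fan, heatsink, shield}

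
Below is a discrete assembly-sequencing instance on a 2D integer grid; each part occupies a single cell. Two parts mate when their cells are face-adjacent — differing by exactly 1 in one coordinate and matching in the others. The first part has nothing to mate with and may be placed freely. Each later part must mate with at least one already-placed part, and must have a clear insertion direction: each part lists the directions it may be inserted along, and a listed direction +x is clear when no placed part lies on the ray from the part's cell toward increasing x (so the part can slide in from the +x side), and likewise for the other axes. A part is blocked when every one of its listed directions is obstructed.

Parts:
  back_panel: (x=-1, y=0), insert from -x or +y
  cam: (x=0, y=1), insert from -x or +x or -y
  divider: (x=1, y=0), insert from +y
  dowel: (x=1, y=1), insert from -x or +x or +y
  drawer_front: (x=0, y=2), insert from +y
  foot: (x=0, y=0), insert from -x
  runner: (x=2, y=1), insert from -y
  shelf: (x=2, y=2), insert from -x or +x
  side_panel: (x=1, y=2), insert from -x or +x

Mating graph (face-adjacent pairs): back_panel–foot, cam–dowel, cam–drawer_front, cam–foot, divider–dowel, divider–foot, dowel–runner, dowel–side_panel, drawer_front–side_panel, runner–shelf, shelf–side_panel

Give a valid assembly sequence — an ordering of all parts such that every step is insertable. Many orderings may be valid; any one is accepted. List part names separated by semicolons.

foot; divider; dowel; cam; back_panel; runner; shelf; side_panel; drawer_front

1. foot@(0, 0) [-x clear] — {foot}
2. divider@(1, 0) [+y clear] — {divider, foot}
3. dowel@(1, 1) [-x clear] — {divider, dowel, foot}
4. cam@(0, 1) [-x clear] — {cam, divider, dowel, foot}
5. back_panel@(-1, 0) [-x clear] — {back_panel, cam, divider, dowel, foot}
6. runner@(2, 1) [-y clear] — {back_panel, cam, divider, dowel, foot, runner}
7. shelf@(2, 2) [-x clear] — {back_panel, cam, divider, dowel, foot, runner, shelf}
8. side_panel@(1, 2) [-x clear] — {back_panel, cam, divider, dowel, foot, runner, shelf, side_panel}
9. drawer_front@(0, 2) [+y clear] — {back_panel, cam, divider, dowel, drawer_front, foot, runner, shelf, side_panel}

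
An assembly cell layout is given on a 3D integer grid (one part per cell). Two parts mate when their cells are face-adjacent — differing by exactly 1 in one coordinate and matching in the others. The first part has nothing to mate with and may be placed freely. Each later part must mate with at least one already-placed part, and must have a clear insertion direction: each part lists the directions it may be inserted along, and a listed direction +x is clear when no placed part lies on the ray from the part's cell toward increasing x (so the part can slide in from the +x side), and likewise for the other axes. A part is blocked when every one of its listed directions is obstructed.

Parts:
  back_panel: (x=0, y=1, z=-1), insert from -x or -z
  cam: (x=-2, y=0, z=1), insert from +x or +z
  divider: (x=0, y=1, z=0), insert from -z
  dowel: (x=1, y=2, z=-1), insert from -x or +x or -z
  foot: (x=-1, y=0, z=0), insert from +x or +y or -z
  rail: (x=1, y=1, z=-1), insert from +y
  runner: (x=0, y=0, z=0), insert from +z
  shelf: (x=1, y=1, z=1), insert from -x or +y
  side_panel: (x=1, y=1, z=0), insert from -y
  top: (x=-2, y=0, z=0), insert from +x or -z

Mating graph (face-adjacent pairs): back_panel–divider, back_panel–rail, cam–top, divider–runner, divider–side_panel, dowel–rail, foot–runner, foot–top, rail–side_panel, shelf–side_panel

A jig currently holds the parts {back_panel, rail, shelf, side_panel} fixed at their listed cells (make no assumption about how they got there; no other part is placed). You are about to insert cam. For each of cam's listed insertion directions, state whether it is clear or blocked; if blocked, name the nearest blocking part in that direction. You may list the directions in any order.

+x: clear; +z: clear

+x: ray from cam(-2, 0, 1) has no placed part ⇒ clear
+z: ray from cam(-2, 0, 1) has no placed part ⇒ clear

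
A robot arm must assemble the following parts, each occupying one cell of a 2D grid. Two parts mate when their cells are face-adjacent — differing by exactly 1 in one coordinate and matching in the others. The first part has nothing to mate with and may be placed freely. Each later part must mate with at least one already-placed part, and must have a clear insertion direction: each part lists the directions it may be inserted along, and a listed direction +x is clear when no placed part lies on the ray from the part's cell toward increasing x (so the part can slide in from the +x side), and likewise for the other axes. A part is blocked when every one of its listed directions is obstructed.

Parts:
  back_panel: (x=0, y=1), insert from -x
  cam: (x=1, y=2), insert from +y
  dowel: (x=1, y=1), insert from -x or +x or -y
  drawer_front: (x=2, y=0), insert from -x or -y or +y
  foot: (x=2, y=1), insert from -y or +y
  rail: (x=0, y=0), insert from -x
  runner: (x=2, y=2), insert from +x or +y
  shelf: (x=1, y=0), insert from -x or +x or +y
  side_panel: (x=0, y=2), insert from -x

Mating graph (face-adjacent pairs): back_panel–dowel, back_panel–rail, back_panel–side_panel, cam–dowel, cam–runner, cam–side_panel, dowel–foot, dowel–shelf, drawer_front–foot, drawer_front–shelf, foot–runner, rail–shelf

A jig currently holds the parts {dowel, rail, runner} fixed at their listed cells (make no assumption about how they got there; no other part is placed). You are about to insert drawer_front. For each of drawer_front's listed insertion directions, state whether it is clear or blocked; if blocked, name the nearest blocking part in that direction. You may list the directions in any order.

+y: blocked by runner; -x: blocked by rail; -y: clear

-x: nearest on ray is rail@(0, 0) ⇒ blocked
-y: ray from drawer_front(2, 0) has no placed part ⇒ clear
+y: nearest on ray is runner@(2, 2) ⇒ blocked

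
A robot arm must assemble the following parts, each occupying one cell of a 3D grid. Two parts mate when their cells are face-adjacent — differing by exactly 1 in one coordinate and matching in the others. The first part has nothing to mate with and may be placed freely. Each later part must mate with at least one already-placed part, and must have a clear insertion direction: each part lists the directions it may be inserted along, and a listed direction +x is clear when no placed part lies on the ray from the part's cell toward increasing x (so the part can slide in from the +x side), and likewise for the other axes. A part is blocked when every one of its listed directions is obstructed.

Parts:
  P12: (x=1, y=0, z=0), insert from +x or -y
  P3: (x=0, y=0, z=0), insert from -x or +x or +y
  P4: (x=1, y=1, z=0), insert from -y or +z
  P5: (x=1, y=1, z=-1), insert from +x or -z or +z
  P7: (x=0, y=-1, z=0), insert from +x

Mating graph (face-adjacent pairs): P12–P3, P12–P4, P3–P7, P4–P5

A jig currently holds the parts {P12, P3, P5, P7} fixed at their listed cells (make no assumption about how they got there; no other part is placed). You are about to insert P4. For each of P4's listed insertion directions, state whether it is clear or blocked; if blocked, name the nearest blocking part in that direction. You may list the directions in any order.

+z: clear; -y: blocked by P12

-y: nearest on ray is P12@(1, 0, 0) ⇒ blocked
+z: ray from P4(1, 1, 0) has no placed part ⇒ clear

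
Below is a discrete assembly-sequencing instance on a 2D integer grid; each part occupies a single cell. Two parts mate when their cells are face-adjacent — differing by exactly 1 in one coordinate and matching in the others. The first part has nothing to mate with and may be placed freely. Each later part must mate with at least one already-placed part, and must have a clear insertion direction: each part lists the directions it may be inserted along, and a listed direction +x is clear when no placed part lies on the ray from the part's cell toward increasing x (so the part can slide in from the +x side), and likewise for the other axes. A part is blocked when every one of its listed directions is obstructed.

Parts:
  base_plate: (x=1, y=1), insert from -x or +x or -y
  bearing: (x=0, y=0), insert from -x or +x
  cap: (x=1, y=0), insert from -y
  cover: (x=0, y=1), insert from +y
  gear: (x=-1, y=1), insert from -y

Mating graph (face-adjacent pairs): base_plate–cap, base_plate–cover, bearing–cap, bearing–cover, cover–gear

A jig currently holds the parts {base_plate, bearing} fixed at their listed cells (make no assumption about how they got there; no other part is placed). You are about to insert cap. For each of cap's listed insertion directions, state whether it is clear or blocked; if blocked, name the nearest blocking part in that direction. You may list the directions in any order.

-y: ray from cap(1, 0) has no placed part ⇒ clear

-y: clear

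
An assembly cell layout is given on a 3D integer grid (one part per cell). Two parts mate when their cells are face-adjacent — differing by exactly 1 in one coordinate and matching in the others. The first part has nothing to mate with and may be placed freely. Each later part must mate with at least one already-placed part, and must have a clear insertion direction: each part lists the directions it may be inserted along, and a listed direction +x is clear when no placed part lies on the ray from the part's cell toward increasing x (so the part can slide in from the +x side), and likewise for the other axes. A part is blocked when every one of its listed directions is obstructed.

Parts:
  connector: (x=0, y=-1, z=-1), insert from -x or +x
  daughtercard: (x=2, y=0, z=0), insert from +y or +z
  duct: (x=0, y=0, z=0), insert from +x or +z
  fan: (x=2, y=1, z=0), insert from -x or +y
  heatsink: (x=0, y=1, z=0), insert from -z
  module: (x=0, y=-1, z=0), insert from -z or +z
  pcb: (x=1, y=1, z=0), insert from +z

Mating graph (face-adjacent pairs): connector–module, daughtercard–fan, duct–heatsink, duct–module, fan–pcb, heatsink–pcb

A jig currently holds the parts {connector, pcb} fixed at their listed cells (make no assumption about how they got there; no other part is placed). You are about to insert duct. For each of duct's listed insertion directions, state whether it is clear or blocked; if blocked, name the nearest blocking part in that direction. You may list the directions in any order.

+x: clear; +z: clear

+x: ray from duct(0, 0, 0) has no placed part ⇒ clear
+z: ray from duct(0, 0, 0) has no placed part ⇒ clear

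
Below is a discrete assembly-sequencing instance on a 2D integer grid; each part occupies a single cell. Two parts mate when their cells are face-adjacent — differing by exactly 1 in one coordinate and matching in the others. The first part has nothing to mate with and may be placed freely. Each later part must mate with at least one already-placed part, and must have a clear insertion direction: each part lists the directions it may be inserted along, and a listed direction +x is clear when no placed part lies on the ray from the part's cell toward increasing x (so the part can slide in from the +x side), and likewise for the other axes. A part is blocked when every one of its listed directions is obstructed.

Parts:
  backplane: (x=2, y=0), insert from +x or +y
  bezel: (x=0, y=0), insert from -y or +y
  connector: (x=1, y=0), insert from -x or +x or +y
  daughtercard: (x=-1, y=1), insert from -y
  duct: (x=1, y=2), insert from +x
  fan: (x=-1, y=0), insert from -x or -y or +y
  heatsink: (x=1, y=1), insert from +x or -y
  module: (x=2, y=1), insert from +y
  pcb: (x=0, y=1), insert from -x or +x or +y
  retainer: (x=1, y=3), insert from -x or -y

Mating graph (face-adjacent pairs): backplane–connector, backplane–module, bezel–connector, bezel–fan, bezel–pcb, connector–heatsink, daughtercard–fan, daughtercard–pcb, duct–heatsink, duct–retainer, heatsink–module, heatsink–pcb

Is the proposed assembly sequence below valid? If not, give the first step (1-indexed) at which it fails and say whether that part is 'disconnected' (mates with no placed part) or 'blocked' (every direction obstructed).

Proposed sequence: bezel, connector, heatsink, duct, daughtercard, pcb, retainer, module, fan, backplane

Invalid at step 5 (disconnected)

1. bezel@(0, 0) [-y clear] — {bezel}
2. connector@(1, 0) [+x clear] — {bezel, connector}
3. heatsink@(1, 1) [+x clear] — {bezel, connector, heatsink}
4. duct@(1, 2) [+x clear] — {bezel, connector, duct, heatsink}
5. daughtercard@(-1, 1) — no placed neighbour ⇒ disconnected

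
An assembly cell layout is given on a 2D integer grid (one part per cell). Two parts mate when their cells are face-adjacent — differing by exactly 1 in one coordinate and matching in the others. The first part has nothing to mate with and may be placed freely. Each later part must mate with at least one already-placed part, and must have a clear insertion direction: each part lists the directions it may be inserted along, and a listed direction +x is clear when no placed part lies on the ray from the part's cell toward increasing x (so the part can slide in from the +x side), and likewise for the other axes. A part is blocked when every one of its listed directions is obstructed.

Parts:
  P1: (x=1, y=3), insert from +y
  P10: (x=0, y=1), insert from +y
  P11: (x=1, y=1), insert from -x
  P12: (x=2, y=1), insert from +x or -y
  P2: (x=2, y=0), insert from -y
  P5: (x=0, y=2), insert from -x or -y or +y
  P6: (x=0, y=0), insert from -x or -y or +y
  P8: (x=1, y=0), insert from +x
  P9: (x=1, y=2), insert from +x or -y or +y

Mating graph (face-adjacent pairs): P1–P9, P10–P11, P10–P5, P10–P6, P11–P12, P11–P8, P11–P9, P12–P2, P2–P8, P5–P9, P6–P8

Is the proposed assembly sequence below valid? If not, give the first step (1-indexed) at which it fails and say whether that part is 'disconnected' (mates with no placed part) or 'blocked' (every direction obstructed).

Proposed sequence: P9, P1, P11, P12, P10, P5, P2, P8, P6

1. P9@(1, 2) [+x clear] — {P9}
2. P1@(1, 3) [+y clear] — {P1, P9}
3. P11@(1, 1) [-x clear] — {P1, P11, P9}
4. P12@(2, 1) [+x clear] — {P1, P11, P12, P9}
5. P10@(0, 1) [+y clear] — {P1, P10, P11, P12, P9}
6. P5@(0, 2) [-x clear] — {P1, P10, P11, P12, P5, P9}
7. P2@(2, 0) [-y clear] — {P1, P10, P11, P12, P2, P5, P9}
8. P8@(1, 0) — +x all obstructed ⇒ blocked

Invalid at step 8 (blocked)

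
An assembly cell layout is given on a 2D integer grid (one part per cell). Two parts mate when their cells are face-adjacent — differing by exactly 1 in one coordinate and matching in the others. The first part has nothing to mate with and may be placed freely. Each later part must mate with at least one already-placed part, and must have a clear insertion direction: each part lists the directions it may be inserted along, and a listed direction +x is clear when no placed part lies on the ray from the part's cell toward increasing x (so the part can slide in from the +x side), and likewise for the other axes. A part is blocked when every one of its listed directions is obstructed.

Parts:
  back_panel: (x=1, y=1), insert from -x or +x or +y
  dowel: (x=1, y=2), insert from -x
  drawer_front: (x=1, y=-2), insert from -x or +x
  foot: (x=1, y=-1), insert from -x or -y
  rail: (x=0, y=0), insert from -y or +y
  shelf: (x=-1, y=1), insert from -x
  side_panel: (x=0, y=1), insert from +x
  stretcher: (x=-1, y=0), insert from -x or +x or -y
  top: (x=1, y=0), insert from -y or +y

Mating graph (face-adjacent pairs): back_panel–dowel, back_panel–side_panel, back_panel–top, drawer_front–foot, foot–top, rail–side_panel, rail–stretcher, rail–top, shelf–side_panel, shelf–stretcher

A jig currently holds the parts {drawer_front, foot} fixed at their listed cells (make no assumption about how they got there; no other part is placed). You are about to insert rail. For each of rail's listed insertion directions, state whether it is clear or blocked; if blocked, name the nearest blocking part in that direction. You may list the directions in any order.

-y: ray from rail(0, 0) has no placed part ⇒ clear
+y: ray from rail(0, 0) has no placed part ⇒ clear

+y: clear; -y: clear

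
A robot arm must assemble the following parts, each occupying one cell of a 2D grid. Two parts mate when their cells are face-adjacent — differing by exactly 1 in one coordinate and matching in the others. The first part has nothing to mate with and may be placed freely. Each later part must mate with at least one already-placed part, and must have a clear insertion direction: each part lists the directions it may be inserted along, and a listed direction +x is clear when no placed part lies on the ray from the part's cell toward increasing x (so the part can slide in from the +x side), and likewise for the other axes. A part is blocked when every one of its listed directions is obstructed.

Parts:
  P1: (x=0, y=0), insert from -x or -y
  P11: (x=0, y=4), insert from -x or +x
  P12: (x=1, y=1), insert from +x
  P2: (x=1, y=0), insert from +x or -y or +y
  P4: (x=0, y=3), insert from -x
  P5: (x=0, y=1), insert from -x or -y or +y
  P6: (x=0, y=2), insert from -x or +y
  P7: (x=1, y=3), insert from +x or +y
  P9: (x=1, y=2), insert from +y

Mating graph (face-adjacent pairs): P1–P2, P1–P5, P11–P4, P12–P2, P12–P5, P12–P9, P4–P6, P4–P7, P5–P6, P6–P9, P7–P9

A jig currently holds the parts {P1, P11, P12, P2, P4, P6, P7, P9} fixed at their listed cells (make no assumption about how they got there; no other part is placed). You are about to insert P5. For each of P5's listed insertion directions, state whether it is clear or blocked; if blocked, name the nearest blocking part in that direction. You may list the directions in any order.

+y: blocked by P6; -x: clear; -y: blocked by P1

-x: ray from P5(0, 1) has no placed part ⇒ clear
-y: nearest on ray is P1@(0, 0) ⇒ blocked
+y: nearest on ray is P6@(0, 2) ⇒ blocked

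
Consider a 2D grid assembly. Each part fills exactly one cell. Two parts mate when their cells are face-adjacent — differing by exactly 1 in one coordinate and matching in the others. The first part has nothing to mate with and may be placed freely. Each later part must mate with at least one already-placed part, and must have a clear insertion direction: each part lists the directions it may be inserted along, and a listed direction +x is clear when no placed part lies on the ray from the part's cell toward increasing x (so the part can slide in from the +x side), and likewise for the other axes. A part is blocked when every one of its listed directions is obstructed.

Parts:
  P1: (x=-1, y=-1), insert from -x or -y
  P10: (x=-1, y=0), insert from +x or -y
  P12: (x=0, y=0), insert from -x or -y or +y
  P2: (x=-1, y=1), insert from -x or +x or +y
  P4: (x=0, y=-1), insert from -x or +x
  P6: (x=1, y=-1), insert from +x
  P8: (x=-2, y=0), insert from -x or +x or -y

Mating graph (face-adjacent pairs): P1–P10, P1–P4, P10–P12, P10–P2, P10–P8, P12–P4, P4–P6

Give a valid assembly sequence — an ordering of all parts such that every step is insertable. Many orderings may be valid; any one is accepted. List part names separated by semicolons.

P10; P2; P1; P4; P6; P8; P12

1. P10@(-1, 0) [+x clear] — {P10}
2. P2@(-1, 1) [-x clear] — {P10, P2}
3. P1@(-1, -1) [-x clear] — {P1, P10, P2}
4. P4@(0, -1) [+x clear] — {P1, P10, P2, P4}
5. P6@(1, -1) [+x clear] — {P1, P10, P2, P4, P6}
6. P8@(-2, 0) [-x clear] — {P1, P10, P2, P4, P6, P8}
7. P12@(0, 0) [+y clear] — {P1, P10, P12, P2, P4, P6, P8}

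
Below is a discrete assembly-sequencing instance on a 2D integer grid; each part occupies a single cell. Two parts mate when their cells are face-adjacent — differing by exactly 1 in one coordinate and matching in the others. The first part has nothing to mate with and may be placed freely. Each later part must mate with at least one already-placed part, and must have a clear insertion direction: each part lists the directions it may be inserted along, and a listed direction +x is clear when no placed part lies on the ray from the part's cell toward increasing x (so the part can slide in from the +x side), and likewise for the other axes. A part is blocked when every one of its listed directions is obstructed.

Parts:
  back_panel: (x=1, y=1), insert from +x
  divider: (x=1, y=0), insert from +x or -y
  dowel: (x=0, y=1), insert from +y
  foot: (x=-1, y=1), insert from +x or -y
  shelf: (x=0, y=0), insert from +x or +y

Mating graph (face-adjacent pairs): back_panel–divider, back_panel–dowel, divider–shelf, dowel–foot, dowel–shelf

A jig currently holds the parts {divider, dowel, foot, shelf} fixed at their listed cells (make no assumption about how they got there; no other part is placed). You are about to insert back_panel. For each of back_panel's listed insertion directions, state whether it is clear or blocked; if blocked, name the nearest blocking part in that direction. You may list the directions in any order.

+x: clear

+x: ray from back_panel(1, 1) has no placed part ⇒ clear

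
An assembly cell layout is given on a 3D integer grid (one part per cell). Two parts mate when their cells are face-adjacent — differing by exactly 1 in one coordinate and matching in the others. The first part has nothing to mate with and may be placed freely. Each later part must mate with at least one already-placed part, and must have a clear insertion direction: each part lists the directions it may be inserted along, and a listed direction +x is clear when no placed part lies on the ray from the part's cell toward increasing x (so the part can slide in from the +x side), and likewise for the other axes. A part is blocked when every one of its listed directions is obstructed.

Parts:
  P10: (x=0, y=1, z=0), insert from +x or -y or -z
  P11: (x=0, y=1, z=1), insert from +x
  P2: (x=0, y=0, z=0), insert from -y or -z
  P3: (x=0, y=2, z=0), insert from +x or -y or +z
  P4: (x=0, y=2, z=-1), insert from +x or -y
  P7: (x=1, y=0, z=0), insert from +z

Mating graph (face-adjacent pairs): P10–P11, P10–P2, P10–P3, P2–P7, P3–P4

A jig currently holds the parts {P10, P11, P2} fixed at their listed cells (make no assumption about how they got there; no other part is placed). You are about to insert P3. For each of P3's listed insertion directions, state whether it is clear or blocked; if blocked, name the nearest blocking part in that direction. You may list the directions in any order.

+x: ray from P3(0, 2, 0) has no placed part ⇒ clear
-y: nearest on ray is P10@(0, 1, 0) ⇒ blocked
+z: ray from P3(0, 2, 0) has no placed part ⇒ clear

+x: clear; +z: clear; -y: blocked by P10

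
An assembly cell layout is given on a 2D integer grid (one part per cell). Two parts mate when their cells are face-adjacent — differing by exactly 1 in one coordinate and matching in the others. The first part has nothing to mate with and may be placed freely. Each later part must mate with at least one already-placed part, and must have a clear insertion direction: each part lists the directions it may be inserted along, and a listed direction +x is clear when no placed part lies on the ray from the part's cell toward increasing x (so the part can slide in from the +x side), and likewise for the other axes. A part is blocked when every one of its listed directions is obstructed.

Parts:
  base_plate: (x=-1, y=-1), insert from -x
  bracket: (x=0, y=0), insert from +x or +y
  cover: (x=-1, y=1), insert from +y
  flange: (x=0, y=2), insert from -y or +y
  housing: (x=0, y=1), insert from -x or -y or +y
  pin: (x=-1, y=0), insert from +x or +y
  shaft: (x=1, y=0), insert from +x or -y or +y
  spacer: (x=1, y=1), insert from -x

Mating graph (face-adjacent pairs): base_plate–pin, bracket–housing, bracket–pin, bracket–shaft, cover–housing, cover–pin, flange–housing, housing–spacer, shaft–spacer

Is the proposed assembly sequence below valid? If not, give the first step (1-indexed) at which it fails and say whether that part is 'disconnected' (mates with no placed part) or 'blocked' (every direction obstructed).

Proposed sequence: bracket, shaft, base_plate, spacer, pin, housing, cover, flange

Invalid at step 3 (disconnected)

1. bracket@(0, 0) [+x clear] — {bracket}
2. shaft@(1, 0) [+x clear] — {bracket, shaft}
3. base_plate@(-1, -1) — no placed neighbour ⇒ disconnected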